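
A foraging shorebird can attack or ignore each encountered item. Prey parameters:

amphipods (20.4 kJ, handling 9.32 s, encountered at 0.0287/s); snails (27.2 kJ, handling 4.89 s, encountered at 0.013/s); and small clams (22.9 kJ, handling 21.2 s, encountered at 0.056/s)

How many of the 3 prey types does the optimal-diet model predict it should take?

3

E/h in descending order: snails 5.56, amphipods 2.19, small clams 1.08 kJ/s. The optimal diet is the largest prefix of this list for which every included type satisfies E_i/h_i > R on the types above it.
Rate on top 1: 0.3325. amphipods: 2.19 > 0.3325 → include.
Rate on top 2: 0.7055. small clams: 1.08 > 0.7055 → include.
Optimal diet: snails, amphipods, small clams — 3 of 3 types.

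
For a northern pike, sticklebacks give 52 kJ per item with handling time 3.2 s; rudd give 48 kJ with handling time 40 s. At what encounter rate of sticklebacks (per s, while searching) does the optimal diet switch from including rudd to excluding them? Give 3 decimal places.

0.025 per s

The zero-one rule: include rudd iff E₂/h₂ > λE₁/(1+λh₁). Equality gives the switch point.
λE₁h₂ = E₂ + λE₂h₁ ⇒ λ = E₂/(E₁h₂ − E₂h₁) = 48/(2080 − 153.6) = 0.02492 per s.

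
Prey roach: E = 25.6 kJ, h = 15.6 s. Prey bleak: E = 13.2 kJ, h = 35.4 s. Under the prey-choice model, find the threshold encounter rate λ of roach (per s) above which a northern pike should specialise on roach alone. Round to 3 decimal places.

0.019 per s

The zero-one rule: include bleak iff E₂/h₂ > λE₁/(1+λh₁). Equality gives the switch point.
λE₁h₂ = E₂ + λE₂h₁ ⇒ λ = E₂/(E₁h₂ − E₂h₁) = 13.2/(906.2 − 205.9) = 0.01885 per s.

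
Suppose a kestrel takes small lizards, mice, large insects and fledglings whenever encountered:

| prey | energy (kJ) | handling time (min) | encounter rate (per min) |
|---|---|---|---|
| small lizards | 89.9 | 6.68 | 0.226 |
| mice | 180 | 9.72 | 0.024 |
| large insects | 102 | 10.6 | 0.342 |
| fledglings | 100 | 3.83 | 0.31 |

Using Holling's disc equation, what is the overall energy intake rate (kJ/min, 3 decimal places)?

Energy encountered per unit search time: 0.226×89.9 + 0.024×180 + 0.342×102 + 0.31×100 = 90.52 kJ/min.
Handling time per unit search time: 0.226×6.68 + 0.024×9.72 + 0.342×10.6 + 0.31×3.83 = 6.555.
Rate = 90.52/(1 + 6.555) = 11.98 kJ/min.

11.981 kJ/min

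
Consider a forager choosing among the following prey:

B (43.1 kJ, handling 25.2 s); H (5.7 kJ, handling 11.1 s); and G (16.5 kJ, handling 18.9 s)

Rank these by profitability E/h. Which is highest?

B

Profitability E/h (kJ/s): B = 43.1/25.2 = 1.71, H = 5.7/11.1 = 0.514, G = 16.5/18.9 = 0.873.
Ranked: B > G > H.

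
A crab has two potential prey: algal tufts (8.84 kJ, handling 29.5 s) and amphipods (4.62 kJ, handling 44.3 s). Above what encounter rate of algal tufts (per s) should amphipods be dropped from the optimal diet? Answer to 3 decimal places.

The zero-one rule: include amphipods iff E₂/h₂ > λE₁/(1+λh₁). Equality gives the switch point.
λE₁h₂ = E₂ + λE₂h₁ ⇒ λ = E₂/(E₁h₂ − E₂h₁) = 4.62/(391.6 − 136.3) = 0.01809 per s.

0.018 per s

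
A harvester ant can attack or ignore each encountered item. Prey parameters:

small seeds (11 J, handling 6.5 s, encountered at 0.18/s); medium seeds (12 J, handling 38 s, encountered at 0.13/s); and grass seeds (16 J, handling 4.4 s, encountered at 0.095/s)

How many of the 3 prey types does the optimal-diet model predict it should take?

E/h in descending order: grass seeds 3.64, small seeds 1.69, medium seeds 0.316 J/s. The optimal diet is the largest prefix of this list for which every included type satisfies E_i/h_i > R on the types above it.
Rate on top 1: 1.072. small seeds: 1.69 > 1.072 → include.
Rate on top 2: 1.352. medium seeds: 0.316 < 1.352 → exclude; stop.
Optimal diet: grass seeds, small seeds — 2 of 3 types.

2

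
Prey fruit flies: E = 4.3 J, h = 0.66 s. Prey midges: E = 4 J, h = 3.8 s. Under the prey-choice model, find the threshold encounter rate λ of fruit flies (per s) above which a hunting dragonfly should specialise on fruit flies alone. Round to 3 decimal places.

At the threshold, the rate on fruit flies alone equals the profitability of midges: λ·4.3/(1 + λ·0.66) = 4/3.8 = 1.053.
Rearranging, λ(4.3 − 1.053×0.66) = 1.053, so λ = 1.053/3.605 = 0.292 per s.

0.292 per s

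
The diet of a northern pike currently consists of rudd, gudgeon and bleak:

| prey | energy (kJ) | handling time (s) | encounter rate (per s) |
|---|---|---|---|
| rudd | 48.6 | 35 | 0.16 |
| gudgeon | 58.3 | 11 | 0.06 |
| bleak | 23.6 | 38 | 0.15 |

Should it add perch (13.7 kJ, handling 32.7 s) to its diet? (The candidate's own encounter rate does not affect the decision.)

No

Intake rate on the current diet: R = (0.16×48.6 + 0.06×58.3 + 0.15×23.6) / (1 + 0.16×35 + 0.06×11 + 0.15×38) = 14.81/12.96 = 1.143 kJ/s.
perch: E/h = 13.7/32.7 = 0.419 kJ/s.
0.419 < 1.143, so adding perch would lower the average — exclude it.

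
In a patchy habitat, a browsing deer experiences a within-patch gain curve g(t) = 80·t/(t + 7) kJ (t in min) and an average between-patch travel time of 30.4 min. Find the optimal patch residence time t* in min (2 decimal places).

Maximise g(t)/(T+t): set derivative to zero → g'(t)(T+t) = g(t).
g'(t) = 80·7/(t + 7)². Setting 80·7/(t+7)² = 80t/[(t+7)(30.4+t)] gives 7(30.4+t) = t(t+7), so t² = 7×30.4 = 212.8.
t* = √212.8 = 14.59 min.

14.59 min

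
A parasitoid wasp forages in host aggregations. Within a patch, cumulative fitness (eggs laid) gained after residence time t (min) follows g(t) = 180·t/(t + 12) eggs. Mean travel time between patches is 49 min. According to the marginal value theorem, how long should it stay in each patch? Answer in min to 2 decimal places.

Optimal t* satisfies g'(t*) = g(t*)/(T + t*).
g'(t) = 180·12/(t + 12)². Setting 180·12/(t+12)² = 180t/[(t+12)(49+t)] gives 12(49+t) = t(t+12), so t² = 12×49 = 588.
t* = √588 = 24.25 min.

24.25 min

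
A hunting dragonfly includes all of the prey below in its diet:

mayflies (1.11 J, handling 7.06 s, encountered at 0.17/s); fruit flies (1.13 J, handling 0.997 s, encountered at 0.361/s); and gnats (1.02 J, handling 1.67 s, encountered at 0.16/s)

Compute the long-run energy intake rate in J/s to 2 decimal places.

0.27 J/s

R = Σλ_iE_i / (1 + Σλ_ih_i)
Numerator: 0.17×1.11 + 0.361×1.13 + 0.16×1.02 = 0.7598
Denominator: 1 + 0.17×7.06 + 0.361×0.997 + 0.16×1.67 = 2.827
R = 0.7598/2.827 = 0.2687 J/s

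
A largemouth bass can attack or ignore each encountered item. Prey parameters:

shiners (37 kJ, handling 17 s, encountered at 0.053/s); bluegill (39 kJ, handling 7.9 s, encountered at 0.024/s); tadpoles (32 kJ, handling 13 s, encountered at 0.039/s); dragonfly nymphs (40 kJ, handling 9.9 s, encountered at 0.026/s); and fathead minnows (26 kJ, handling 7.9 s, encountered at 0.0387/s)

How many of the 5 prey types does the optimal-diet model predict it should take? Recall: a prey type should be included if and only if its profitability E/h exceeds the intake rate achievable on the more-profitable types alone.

E/h in descending order: bluegill 4.94, dragonfly nymphs 4.04, fathead minnows 3.29, tadpoles 2.46, shiners 2.18 kJ/s. The optimal diet is the largest prefix of this list for which every included type satisfies E_i/h_i > R on the types above it.
Rate on top 1: 0.7868. dragonfly nymphs: 4.04 > 0.7868 → include.
Rate on top 2: 1.366. fathead minnows: 3.29 > 1.366 → include.
Rate on top 3: 1.701. tadpoles: 2.46 > 1.701 → include.
Rate on top 4: 1.872. shiners: 2.18 > 1.872 → include.
Optimal diet: bluegill, dragonfly nymphs, fathead minnows, tadpoles, shiners — 5 of 5 types.

5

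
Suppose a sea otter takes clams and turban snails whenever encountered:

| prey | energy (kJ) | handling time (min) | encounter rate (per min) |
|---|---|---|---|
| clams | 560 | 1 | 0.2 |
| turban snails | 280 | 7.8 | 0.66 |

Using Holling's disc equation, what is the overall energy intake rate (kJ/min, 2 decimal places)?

R = Σλ_iE_i / (1 + Σλ_ih_i)
Numerator: 0.2×560 + 0.66×280 = 296.8
Denominator: 1 + 0.2×1 + 0.66×7.8 = 6.348
R = 296.8/6.348 = 46.75 kJ/min

46.75 kJ/min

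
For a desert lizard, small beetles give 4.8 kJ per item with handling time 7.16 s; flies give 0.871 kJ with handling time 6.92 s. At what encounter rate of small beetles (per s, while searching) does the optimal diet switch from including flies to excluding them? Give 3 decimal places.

0.032 per s

At the threshold, the rate on small beetles alone equals the profitability of flies: λ·4.8/(1 + λ·7.16) = 0.871/6.92 = 0.1259.
Rearranging, λ(4.8 − 0.1259×7.16) = 0.1259, so λ = 0.1259/3.899 = 0.03228 per s.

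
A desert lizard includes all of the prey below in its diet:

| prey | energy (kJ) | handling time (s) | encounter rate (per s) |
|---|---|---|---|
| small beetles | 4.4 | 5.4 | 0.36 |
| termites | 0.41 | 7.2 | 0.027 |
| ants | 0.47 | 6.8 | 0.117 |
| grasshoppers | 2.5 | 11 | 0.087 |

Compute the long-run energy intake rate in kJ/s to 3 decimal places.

Energy encountered per unit search time: 0.36×4.4 + 0.027×0.41 + 0.117×0.47 + 0.087×2.5 = 1.868 kJ/s.
Handling time per unit search time: 0.36×5.4 + 0.027×7.2 + 0.117×6.8 + 0.087×11 = 3.891.
Rate = 1.868/(1 + 3.891) = 0.3818 kJ/s.

0.382 kJ/s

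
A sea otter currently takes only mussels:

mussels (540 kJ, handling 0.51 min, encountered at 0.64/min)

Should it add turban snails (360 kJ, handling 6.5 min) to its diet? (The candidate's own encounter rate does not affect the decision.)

No

Intake rate on the current diet: R = (0.64×540) / (1 + 0.64×0.51) = 345.6/1.326 = 260.6 kJ/min.
turban snails: E/h = 360/6.5 = 55.38 kJ/min.
55.38 < 260.6, so adding turban snails would lower the average — exclude it.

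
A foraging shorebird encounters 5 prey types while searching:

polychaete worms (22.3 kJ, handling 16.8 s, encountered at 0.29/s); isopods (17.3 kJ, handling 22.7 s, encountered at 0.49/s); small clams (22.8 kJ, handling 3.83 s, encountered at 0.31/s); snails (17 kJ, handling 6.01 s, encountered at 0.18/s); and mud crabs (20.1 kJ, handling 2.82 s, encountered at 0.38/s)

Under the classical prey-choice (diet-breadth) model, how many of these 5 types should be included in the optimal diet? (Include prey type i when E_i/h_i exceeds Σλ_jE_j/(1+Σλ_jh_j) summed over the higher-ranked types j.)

Rank by E/h (kJ/s): mud crabs 7.13, small clams 5.95, snails 2.83, polychaete worms 1.33, isopods 0.762. Include each in turn until the next type's E/h falls below the running intake rate.
Rate on top 1: 3.687. small clams: 5.95 > 3.687 → include.
Rate on top 2: 4.513. snails: 2.83 < 4.513 → exclude; stop.
Optimal diet: mud crabs, small clams — 2 of 5 types.

2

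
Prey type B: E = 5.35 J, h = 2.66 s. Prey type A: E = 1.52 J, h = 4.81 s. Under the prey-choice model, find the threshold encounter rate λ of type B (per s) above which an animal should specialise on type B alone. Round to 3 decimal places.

0.070 per s

The zero-one rule: include type A iff E₂/h₂ > λE₁/(1+λh₁). Equality gives the switch point.
λE₁h₂ = E₂ + λE₂h₁ ⇒ λ = E₂/(E₁h₂ − E₂h₁) = 1.52/(25.73 − 4.043) = 0.07008 per s.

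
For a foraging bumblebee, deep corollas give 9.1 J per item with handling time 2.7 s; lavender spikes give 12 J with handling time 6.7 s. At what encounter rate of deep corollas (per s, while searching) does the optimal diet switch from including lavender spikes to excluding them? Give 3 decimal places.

Drop lavender spikes once their profitability E₂/h₂ falls below the rate achievable on deep corollas alone: E₂/h₂ = λE₁/(1 + λh₁).
Solve for λ: λE₁h₂ = E₂(1 + λh₁) → λ(E₁h₂ − E₂h₁) = E₂ → λ = E₂/(E₁h₂ − E₂h₁).
λ = 12/(9.1×6.7 − 12×2.7) = 12/28.57 = 0.42 per s.

0.420 per s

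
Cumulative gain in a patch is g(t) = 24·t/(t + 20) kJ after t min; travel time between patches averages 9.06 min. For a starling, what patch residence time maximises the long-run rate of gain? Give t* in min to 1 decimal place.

Maximise g(t)/(T+t): set derivative to zero → g'(t)(T+t) = g(t).
g'(t) = 24·20/(t + 20)². Setting 24·20/(t+20)² = 24t/[(t+20)(9.06+t)] gives 20(9.06+t) = t(t+20), so t² = 20×9.06 = 181.2.
t* = √181.2 = 13.46 min.

13.5 min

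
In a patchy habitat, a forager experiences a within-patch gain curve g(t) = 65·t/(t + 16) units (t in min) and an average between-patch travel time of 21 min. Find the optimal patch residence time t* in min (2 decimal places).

By the marginal value theorem, leave when the instantaneous gain rate g'(t) equals the habitat-wide average g(t)/(T + t).
g'(t) = 65·16/(t + 16)². Setting 65·16/(t+16)² = 65t/[(t+16)(21+t)] gives 16(21+t) = t(t+16), so t² = 16×21 = 336.
t* = √336 = 18.33 min.

18.33 min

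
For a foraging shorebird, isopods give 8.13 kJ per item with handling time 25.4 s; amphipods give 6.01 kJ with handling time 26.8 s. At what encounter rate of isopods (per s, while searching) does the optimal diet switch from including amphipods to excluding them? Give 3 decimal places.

At the threshold, the rate on isopods alone equals the profitability of amphipods: λ·8.13/(1 + λ·25.4) = 6.01/26.8 = 0.2243.
Rearranging, λ(8.13 − 0.2243×25.4) = 0.2243, so λ = 0.2243/2.434 = 0.09214 per s.

0.092 per s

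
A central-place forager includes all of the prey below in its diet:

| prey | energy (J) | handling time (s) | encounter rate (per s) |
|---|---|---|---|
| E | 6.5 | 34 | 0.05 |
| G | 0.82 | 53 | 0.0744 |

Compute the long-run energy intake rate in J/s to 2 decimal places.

Energy encountered per unit search time: 0.05×6.5 + 0.0744×0.82 = 0.386 J/s.
Handling time per unit search time: 0.05×34 + 0.0744×53 = 5.643.
Rate = 0.386/(1 + 5.643) = 0.05811 J/s.

0.06 J/s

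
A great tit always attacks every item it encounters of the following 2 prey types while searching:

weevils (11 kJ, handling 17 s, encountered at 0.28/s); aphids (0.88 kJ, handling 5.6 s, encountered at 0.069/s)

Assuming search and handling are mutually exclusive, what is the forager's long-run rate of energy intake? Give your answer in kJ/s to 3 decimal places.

0.511 kJ/s

R = (0.28×11 + 0.069×0.88) / (1 + 0.28×17 + 0.069×5.6) = 3.141/6.146 = 0.511 kJ/s.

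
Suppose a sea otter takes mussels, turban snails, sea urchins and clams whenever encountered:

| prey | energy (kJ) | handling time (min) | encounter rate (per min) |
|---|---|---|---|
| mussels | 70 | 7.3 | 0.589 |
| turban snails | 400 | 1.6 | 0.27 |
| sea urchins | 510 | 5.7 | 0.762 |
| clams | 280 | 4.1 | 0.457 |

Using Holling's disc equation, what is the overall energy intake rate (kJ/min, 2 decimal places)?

R = Σλ_iE_i / (1 + Σλ_ih_i)
Numerator: 0.589×70 + 0.27×400 + 0.762×510 + 0.457×280 = 665.8
Denominator: 1 + 0.589×7.3 + 0.27×1.6 + 0.762×5.7 + 0.457×4.1 = 11.95
R = 665.8/11.95 = 55.72 kJ/min

55.72 kJ/min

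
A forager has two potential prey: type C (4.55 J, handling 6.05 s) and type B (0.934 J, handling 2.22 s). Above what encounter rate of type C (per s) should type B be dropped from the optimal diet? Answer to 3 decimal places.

0.210 per s

Drop type B once their profitability E₂/h₂ falls below the rate achievable on type C alone: E₂/h₂ = λE₁/(1 + λh₁).
Solve for λ: λE₁h₂ = E₂(1 + λh₁) → λ(E₁h₂ − E₂h₁) = E₂ → λ = E₂/(E₁h₂ − E₂h₁).
λ = 0.934/(4.55×2.22 − 0.934×6.05) = 0.934/4.45 = 0.2099 per s.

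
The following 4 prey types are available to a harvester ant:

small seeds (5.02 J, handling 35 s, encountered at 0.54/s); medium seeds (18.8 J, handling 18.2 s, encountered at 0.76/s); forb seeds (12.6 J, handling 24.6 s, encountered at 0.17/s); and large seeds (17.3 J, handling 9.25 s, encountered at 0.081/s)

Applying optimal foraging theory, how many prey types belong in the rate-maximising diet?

2

Rank by E/h (J/s): large seeds 1.87, medium seeds 1.03, forb seeds 0.512, small seeds 0.143. Include each in turn until the next type's E/h falls below the running intake rate.
Rate on top 1: 0.8011. medium seeds: 1.03 > 0.8011 → include.
Rate on top 2: 1.007. forb seeds: 0.512 < 1.007 → exclude; stop.
Optimal diet: large seeds, medium seeds — 2 of 4 types.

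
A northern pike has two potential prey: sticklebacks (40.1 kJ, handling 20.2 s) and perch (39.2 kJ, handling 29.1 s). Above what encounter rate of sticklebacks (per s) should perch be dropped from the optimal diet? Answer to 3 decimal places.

The zero-one rule: include perch iff E₂/h₂ > λE₁/(1+λh₁). Equality gives the switch point.
λE₁h₂ = E₂ + λE₂h₁ ⇒ λ = E₂/(E₁h₂ − E₂h₁) = 39.2/(1167 − 791.8) = 0.1045 per s.

0.105 per s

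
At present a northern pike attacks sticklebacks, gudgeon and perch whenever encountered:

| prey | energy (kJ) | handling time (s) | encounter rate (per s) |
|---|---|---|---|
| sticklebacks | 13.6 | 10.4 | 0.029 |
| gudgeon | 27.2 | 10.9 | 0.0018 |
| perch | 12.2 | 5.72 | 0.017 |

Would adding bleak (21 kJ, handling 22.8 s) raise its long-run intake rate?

Yes

Intake rate on the current diet: R = (0.029×13.6 + 0.0018×27.2 + 0.017×12.2) / (1 + 0.029×10.4 + 0.0018×10.9 + 0.017×5.72) = 0.6508/1.418 = 0.4588 kJ/s.
Profitability of bleak: 21/22.8 = 0.9211 kJ/s.
Since 0.9211 > R, including bleak increases the long-run rate.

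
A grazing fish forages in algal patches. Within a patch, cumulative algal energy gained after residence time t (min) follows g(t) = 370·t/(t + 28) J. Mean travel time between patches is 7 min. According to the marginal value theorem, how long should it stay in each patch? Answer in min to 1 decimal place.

Maximise g(t)/(T+t): set derivative to zero → g'(t)(T+t) = g(t).
g'(t) = 370·28/(t + 28)². Setting 370·28/(t+28)² = 370t/[(t+28)(7+t)] gives 28(7+t) = t(t+28), so t² = 28×7 = 196.
t* = √196 = 14 min.

14.0 min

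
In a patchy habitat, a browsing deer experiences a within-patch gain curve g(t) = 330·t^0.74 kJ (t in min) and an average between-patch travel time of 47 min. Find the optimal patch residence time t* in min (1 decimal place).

Maximise g(t)/(T+t): set derivative to zero → g'(t)(T+t) = g(t).
g'(t) = 0.74·330·t^-0.26. Setting 0.74·330·t^-0.26 = 330·t^0.74/(47+t) gives 0.74(47+t) = t, so 0.26·t = 0.74×47.
t* = 0.74×47/0.26 = 133.8 min.

133.8 min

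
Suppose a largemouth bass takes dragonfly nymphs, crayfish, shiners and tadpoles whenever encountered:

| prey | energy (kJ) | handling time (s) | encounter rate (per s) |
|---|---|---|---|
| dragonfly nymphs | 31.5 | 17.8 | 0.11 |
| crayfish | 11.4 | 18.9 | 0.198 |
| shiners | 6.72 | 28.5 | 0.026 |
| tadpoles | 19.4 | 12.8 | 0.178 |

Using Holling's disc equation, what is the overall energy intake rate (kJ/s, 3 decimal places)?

0.962 kJ/s

Energy encountered per unit search time: 0.11×31.5 + 0.198×11.4 + 0.026×6.72 + 0.178×19.4 = 9.35 kJ/s.
Handling time per unit search time: 0.11×17.8 + 0.198×18.9 + 0.026×28.5 + 0.178×12.8 = 8.72.
Rate = 9.35/(1 + 8.72) = 0.962 kJ/s.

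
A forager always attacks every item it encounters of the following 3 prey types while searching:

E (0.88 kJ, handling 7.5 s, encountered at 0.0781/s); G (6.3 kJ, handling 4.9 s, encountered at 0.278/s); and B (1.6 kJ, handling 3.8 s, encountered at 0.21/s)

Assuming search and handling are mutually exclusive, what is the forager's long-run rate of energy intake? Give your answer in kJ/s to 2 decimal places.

R = Σλ_iE_i / (1 + Σλ_ih_i)
Numerator: 0.0781×0.88 + 0.278×6.3 + 0.21×1.6 = 2.156
Denominator: 1 + 0.0781×7.5 + 0.278×4.9 + 0.21×3.8 = 3.746
R = 2.156/3.746 = 0.5756 kJ/s

0.58 kJ/s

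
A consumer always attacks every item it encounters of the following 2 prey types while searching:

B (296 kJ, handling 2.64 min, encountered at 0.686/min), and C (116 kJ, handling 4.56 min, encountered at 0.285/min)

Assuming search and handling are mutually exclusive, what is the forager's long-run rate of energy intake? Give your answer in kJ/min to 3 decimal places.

57.440 kJ/min

R = Σλ_iE_i / (1 + Σλ_ih_i)
Numerator: 0.686×296 + 0.285×116 = 236.1
Denominator: 1 + 0.686×2.64 + 0.285×4.56 = 4.111
R = 236.1/4.111 = 57.44 kJ/min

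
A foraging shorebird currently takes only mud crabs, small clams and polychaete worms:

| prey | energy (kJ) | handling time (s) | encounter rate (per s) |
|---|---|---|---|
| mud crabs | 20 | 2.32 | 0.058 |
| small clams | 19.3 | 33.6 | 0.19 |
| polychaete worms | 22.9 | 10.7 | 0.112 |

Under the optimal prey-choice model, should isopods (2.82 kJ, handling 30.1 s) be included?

On mud crabs, small clams and polychaete worms alone, R = ΣλE/(1+Σλh) = 7.392/8.717 = 0.848 kJ/s.
Profitability of isopods: 2.82/30.1 = 0.09369 kJ/s.
Since 0.09369 < R, time spent handling isopods is better spent searching.

No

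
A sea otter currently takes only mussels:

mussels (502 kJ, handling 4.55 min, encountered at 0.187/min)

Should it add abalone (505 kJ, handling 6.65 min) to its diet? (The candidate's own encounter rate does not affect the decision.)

Current rate: (0.187×502)/(1 + 0.187×4.55) = 50.72 kJ/min.
abalone: E/h = 505/6.65 = 75.94 kJ/min.
Since 75.94 > R, including abalone increases the long-run rate.

Yes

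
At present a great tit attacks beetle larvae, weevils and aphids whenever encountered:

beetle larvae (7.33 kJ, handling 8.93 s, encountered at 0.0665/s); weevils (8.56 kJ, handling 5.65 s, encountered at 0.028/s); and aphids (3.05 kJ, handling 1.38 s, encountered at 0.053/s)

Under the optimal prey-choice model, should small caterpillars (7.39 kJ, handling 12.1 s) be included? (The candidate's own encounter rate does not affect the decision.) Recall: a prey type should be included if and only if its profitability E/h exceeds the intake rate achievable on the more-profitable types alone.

Intake rate on the current diet: R = (0.0665×7.33 + 0.028×8.56 + 0.053×3.05) / (1 + 0.0665×8.93 + 0.028×5.65 + 0.053×1.38) = 0.8888/1.825 = 0.487 kJ/s.
small caterpillars: E/h = 7.39/12.1 = 0.6107 kJ/s.
Since 0.6107 > R, including small caterpillars increases the long-run rate.

Yes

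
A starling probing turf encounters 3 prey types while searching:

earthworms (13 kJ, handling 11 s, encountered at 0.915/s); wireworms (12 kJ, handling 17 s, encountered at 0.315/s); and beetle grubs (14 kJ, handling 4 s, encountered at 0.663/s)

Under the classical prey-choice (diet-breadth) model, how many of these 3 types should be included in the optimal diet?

Rank by E/h (kJ/s): beetle grubs 3.5, earthworms 1.18, wireworms 0.706. Include each in turn until the next type's E/h falls below the running intake rate.
Rate on top 1: 2.542. earthworms: 1.18 < 2.542 → exclude; stop.
Optimal diet: beetle grubs — 1 of 3 types.

1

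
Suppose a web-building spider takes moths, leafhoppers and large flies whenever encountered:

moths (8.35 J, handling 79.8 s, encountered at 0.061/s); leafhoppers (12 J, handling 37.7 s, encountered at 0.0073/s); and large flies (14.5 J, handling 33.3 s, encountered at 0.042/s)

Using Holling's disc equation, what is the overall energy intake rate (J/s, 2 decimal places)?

R = (0.061×8.35 + 0.0073×12 + 0.042×14.5) / (1 + 0.061×79.8 + 0.0073×37.7 + 0.042×33.3) = 1.206/7.542 = 0.1599 J/s.

0.16 J/s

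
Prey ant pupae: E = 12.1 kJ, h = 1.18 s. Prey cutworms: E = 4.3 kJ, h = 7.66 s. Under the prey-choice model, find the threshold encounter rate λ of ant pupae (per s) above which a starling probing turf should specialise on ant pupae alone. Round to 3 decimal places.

Drop cutworms once their profitability E₂/h₂ falls below the rate achievable on ant pupae alone: E₂/h₂ = λE₁/(1 + λh₁).
Solve for λ: λE₁h₂ = E₂(1 + λh₁) → λ(E₁h₂ − E₂h₁) = E₂ → λ = E₂/(E₁h₂ − E₂h₁).
λ = 4.3/(12.1×7.66 − 4.3×1.18) = 4.3/87.61 = 0.04908 per s.

0.049 per s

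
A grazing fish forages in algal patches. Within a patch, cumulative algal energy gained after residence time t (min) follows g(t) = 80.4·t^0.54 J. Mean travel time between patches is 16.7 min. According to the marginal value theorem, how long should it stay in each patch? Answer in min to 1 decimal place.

By the marginal value theorem, leave when the instantaneous gain rate g'(t) equals the habitat-wide average g(t)/(T + t).
g'(t) = 0.54·80.4·t^-0.46. Setting 0.54·80.4·t^-0.46 = 80.4·t^0.54/(16.7+t) gives 0.54(16.7+t) = t, so 0.46·t = 0.54×16.7.
t* = 0.54×16.7/0.46 = 19.6 min.

19.6 min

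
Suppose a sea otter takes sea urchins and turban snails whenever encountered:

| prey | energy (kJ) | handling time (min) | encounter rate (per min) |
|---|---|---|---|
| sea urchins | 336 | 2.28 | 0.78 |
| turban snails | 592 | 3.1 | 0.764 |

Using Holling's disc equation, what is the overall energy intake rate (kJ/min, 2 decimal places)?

138.80 kJ/min

Energy encountered per unit search time: 0.78×336 + 0.764×592 = 714.4 kJ/min.
Handling time per unit search time: 0.78×2.28 + 0.764×3.1 = 4.147.
Rate = 714.4/(1 + 4.147) = 138.8 kJ/min.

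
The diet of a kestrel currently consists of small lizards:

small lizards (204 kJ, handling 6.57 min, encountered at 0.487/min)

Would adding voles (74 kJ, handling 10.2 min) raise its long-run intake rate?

Current rate: (0.487×204)/(1 + 0.487×6.57) = 23.66 kJ/min.
Profitability of voles: 74/10.2 = 7.255 kJ/min.
Since 7.255 < R, time spent handling voles is better spent searching.

No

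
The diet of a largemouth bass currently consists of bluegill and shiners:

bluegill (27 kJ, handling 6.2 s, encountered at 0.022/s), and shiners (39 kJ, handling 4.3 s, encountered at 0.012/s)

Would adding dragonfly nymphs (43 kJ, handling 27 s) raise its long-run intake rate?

Yes

Current rate: (0.022×27 + 0.012×39)/(1 + 0.022×6.2 + 0.012×4.3) = 0.8939 kJ/s.
dragonfly nymphs: E/h = 43/27 = 1.593 kJ/s.
Since 1.593 > R, including dragonfly nymphs increases the long-run rate.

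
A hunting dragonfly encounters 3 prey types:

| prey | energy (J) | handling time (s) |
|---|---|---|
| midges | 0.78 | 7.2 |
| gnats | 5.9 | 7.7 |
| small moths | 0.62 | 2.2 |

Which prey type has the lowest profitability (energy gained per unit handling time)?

In descending order of E/h:
gnats: 5.9/7.7 = 0.766 J/s
small moths: 0.62/2.2 = 0.282 J/s
midges: 0.78/7.2 = 0.108 J/s

midges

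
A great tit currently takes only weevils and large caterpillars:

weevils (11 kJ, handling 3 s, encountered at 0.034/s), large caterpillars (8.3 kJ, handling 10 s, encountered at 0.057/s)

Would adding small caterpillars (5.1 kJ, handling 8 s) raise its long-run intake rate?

Yes

On weevils and large caterpillars alone, R = ΣλE/(1+Σλh) = 0.8471/1.672 = 0.5066 kJ/s.
Profitability of small caterpillars: 5.1/8 = 0.6375 kJ/s.
0.6375 > 0.5066, so adding small caterpillars raises the average — include it.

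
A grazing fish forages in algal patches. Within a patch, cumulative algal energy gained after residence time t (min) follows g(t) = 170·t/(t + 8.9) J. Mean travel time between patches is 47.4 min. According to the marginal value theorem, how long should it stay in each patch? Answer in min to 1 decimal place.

Maximise g(t)/(T+t): set derivative to zero → g'(t)(T+t) = g(t).
g'(t) = 170·8.9/(t + 8.9)². Setting 170·8.9/(t+8.9)² = 170t/[(t+8.9)(47.4+t)] gives 8.9(47.4+t) = t(t+8.9), so t² = 8.9×47.4 = 421.9.
t* = √421.9 = 20.54 min.

20.5 min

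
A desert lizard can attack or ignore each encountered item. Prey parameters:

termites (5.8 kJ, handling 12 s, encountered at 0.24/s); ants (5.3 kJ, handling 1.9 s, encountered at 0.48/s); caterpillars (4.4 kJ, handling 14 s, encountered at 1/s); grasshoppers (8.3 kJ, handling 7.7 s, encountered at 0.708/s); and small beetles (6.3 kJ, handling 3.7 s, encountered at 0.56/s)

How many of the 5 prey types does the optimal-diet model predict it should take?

Rank by E/h (kJ/s): ants 2.79, small beetles 1.7, grasshoppers 1.08, termites 0.483, caterpillars 0.314. Include each in turn until the next type's E/h falls below the running intake rate.
Rate on top 1: 1.331. small beetles: 1.7 > 1.331 → include.
Rate on top 2: 1.524. grasshoppers: 1.08 < 1.524 → exclude; stop.
Optimal diet: ants, small beetles — 2 of 5 types.

2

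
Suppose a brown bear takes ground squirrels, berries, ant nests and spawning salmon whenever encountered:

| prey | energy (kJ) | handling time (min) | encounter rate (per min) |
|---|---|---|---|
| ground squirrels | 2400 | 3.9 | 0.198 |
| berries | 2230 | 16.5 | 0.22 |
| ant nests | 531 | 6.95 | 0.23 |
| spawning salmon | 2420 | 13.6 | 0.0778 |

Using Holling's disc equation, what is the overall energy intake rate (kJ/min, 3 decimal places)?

158.362 kJ/min

Energy encountered per unit search time: 0.198×2400 + 0.22×2230 + 0.23×531 + 0.0778×2420 = 1276 kJ/min.
Handling time per unit search time: 0.198×3.9 + 0.22×16.5 + 0.23×6.95 + 0.0778×13.6 = 7.059.
Rate = 1276/(1 + 7.059) = 158.4 kJ/min.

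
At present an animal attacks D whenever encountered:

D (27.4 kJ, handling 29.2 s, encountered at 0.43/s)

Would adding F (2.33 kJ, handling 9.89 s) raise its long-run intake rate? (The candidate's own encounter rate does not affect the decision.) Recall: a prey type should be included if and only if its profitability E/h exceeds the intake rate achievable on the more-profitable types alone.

No

On D alone, R = ΣλE/(1+Σλh) = 11.78/13.56 = 0.8691 kJ/s.
F: E/h = 2.33/9.89 = 0.2356 kJ/s.
Since 0.2356 < R, time spent handling F is better spent searching.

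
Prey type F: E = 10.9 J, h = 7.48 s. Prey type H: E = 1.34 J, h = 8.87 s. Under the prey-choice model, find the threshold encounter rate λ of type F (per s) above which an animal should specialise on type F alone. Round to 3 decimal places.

0.015 per s

Drop type H once their profitability E₂/h₂ falls below the rate achievable on type F alone: E₂/h₂ = λE₁/(1 + λh₁).
Solve for λ: λE₁h₂ = E₂(1 + λh₁) → λ(E₁h₂ − E₂h₁) = E₂ → λ = E₂/(E₁h₂ − E₂h₁).
λ = 1.34/(10.9×8.87 − 1.34×7.48) = 1.34/86.66 = 0.01546 per s.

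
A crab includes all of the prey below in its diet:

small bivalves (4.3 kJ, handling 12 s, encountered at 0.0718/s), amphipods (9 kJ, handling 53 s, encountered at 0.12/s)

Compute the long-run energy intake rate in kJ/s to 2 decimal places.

0.17 kJ/s

R = Σλ_iE_i / (1 + Σλ_ih_i)
Numerator: 0.0718×4.3 + 0.12×9 = 1.389
Denominator: 1 + 0.0718×12 + 0.12×53 = 8.222
R = 1.389/8.222 = 0.1689 kJ/s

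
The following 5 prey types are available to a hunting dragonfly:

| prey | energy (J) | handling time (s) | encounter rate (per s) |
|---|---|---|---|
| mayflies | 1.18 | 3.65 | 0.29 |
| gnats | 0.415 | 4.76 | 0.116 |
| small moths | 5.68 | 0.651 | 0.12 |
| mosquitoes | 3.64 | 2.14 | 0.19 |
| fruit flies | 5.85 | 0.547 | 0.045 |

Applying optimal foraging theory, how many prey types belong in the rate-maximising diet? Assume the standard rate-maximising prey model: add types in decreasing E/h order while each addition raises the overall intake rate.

3

Profitabilities (E/h, J/s): fruit flies 10.7, small moths 8.73, mosquitoes 1.7, mayflies 0.323, gnats 0.0872. Add prey in this order while the next type's profitability exceeds the intake rate on those already taken.
Rate on top 1: 0.2569. small moths: 8.73 > 0.2569 → include.
Rate on top 2: 0.8568. mosquitoes: 1.7 > 0.8568 → include.
Rate on top 3: 1.084. mayflies: 0.323 < 1.084 → exclude; stop.
Optimal diet: fruit flies, small moths, mosquitoes — 3 of 5 types.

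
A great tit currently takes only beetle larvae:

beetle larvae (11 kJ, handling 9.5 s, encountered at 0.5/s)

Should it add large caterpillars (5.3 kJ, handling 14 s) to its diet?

No

Intake rate on the current diet: R = (0.5×11) / (1 + 0.5×9.5) = 5.5/5.75 = 0.9565 kJ/s.
Profitability of large caterpillars: 5.3/14 = 0.3786 kJ/s.
0.3786 < 0.9565, so adding large caterpillars would lower the average — exclude it.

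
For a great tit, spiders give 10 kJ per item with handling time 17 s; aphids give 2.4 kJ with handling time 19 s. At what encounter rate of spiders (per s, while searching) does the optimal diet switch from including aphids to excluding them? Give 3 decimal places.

0.016 per s

Drop aphids once their profitability E₂/h₂ falls below the rate achievable on spiders alone: E₂/h₂ = λE₁/(1 + λh₁).
Solve for λ: λE₁h₂ = E₂(1 + λh₁) → λ(E₁h₂ − E₂h₁) = E₂ → λ = E₂/(E₁h₂ − E₂h₁).
λ = 2.4/(10×19 − 2.4×17) = 2.4/149.2 = 0.01609 per s.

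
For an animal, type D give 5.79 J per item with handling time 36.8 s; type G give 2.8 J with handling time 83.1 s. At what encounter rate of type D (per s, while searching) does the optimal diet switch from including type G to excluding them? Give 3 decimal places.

0.007 per s

At the threshold, the rate on type D alone equals the profitability of type G: λ·5.79/(1 + λ·36.8) = 2.8/83.1 = 0.03369.
Rearranging, λ(5.79 − 0.03369×36.8) = 0.03369, so λ = 0.03369/4.55 = 0.007405 per s.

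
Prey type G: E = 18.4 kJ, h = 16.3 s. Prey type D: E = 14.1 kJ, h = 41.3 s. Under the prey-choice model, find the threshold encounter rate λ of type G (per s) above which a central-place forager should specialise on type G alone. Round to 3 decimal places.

0.027 per s

At the threshold, the rate on type G alone equals the profitability of type D: λ·18.4/(1 + λ·16.3) = 14.1/41.3 = 0.3414.
Rearranging, λ(18.4 − 0.3414×16.3) = 0.3414, so λ = 0.3414/12.84 = 0.0266 per s.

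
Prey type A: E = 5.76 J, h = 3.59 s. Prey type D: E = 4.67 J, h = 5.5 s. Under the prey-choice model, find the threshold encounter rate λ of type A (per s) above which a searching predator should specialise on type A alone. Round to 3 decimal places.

Drop type D once their profitability E₂/h₂ falls below the rate achievable on type A alone: E₂/h₂ = λE₁/(1 + λh₁).
Solve for λ: λE₁h₂ = E₂(1 + λh₁) → λ(E₁h₂ − E₂h₁) = E₂ → λ = E₂/(E₁h₂ − E₂h₁).
λ = 4.67/(5.76×5.5 − 4.67×3.59) = 4.67/14.91 = 0.3131 per s.

0.313 per s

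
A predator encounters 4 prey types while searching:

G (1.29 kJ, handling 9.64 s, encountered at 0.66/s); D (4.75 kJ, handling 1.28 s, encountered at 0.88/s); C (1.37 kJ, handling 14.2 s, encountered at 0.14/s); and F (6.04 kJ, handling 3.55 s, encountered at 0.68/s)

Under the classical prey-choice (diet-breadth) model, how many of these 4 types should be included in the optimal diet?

E/h in descending order: D 3.71, F 1.7, G 0.134, C 0.0965 kJ/s. The optimal diet is the largest prefix of this list for which every included type satisfies E_i/h_i > R on the types above it.
Rate on top 1: 1.966. F: 1.7 < 1.966 → exclude; stop.
Optimal diet: D — 1 of 4 types.

1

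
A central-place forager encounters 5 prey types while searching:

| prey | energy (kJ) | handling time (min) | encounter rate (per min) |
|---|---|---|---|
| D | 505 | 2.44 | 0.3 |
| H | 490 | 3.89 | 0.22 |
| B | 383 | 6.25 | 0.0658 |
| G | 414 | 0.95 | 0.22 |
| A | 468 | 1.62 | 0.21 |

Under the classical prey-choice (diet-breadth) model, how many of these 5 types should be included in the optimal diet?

3

E/h in descending order: G 436, A 289, D 207, H 126, B 61.3 kJ/min. The optimal diet is the largest prefix of this list for which every included type satisfies E_i/h_i > R on the types above it.
Rate on top 1: 75.33. A: 289 > 75.33 → include.
Rate on top 2: 122.2. D: 207 > 122.2 → include.
Rate on top 3: 149.4. H: 126 < 149.4 → exclude; stop.
Optimal diet: G, A, D — 3 of 5 types.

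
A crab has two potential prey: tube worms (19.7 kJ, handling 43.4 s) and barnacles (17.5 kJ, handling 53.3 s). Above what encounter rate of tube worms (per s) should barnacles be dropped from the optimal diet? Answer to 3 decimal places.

0.060 per s

Drop barnacles once their profitability E₂/h₂ falls below the rate achievable on tube worms alone: E₂/h₂ = λE₁/(1 + λh₁).
Solve for λ: λE₁h₂ = E₂(1 + λh₁) → λ(E₁h₂ − E₂h₁) = E₂ → λ = E₂/(E₁h₂ − E₂h₁).
λ = 17.5/(19.7×53.3 − 17.5×43.4) = 17.5/290.5 = 0.06024 per s.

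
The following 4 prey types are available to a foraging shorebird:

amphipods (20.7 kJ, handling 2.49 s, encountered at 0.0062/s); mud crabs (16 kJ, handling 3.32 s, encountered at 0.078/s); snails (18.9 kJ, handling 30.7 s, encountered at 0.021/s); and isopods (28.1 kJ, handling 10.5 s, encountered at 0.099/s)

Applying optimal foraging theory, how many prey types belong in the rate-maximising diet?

Rank by E/h (kJ/s): amphipods 8.31, mud crabs 4.82, isopods 2.68, snails 0.616. Include each in turn until the next type's E/h falls below the running intake rate.
Rate on top 1: 0.1264. mud crabs: 4.82 > 0.1264 → include.
Rate on top 2: 1.08. isopods: 2.68 > 1.08 → include.
Rate on top 3: 1.797. snails: 0.616 < 1.797 → exclude; stop.
Optimal diet: amphipods, mud crabs, isopods — 3 of 4 types.

3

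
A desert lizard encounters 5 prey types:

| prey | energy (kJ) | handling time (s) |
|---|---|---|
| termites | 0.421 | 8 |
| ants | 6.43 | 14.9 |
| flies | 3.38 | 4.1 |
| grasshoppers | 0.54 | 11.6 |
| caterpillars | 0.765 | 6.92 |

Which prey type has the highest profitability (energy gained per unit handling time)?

In descending order of E/h:
flies: 3.38/4.1 = 0.824 kJ/s
ants: 6.43/14.9 = 0.432 kJ/s
caterpillars: 0.765/6.92 = 0.111 kJ/s
termites: 0.421/8 = 0.0526 kJ/s
grasshoppers: 0.54/11.6 = 0.0466 kJ/s

flies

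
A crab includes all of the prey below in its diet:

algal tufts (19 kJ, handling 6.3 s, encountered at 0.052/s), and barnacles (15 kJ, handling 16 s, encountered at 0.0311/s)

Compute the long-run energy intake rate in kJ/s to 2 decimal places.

Energy encountered per unit search time: 0.052×19 + 0.0311×15 = 1.454 kJ/s.
Handling time per unit search time: 0.052×6.3 + 0.0311×16 = 0.8252.
Rate = 1.454/(1 + 0.8252) = 0.7969 kJ/s.

0.80 kJ/s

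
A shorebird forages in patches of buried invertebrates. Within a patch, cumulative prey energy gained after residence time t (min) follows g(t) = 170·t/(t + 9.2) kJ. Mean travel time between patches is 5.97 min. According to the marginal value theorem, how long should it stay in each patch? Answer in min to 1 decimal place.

7.4 min

By the marginal value theorem, leave when the instantaneous gain rate g'(t) equals the habitat-wide average g(t)/(T + t).
g'(t) = 170·9.2/(t + 9.2)². Setting 170·9.2/(t+9.2)² = 170t/[(t+9.2)(5.97+t)] gives 9.2(5.97+t) = t(t+9.2), so t² = 9.2×5.97 = 54.92.
t* = √54.92 = 7.411 min.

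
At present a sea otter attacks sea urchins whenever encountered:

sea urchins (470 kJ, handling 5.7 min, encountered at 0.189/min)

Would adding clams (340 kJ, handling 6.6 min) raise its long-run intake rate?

Current rate: (0.189×470)/(1 + 0.189×5.7) = 42.76 kJ/min.
Profitability of clams: 340/6.6 = 51.52 kJ/min.
51.52 > 42.76, so adding clams raises the average — include it.

Yes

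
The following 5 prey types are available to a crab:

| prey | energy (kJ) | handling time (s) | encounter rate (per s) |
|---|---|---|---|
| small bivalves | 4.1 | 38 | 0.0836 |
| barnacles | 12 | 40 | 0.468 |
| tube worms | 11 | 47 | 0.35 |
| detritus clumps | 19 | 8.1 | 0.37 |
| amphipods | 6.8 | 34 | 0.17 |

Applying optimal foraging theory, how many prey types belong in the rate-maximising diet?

Rank by E/h (kJ/s): detritus clumps 2.35, barnacles 0.3, tube worms 0.234, amphipods 0.2, small bivalves 0.108. Include each in turn until the next type's E/h falls below the running intake rate.
Rate on top 1: 1.759. barnacles: 0.3 < 1.759 → exclude; stop.
Optimal diet: detritus clumps — 1 of 5 types.

1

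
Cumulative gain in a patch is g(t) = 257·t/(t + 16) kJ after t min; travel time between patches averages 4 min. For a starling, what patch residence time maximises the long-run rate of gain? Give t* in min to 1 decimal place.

Maximise g(t)/(T+t): set derivative to zero → g'(t)(T+t) = g(t).
g'(t) = 257·16/(t + 16)². Setting 257·16/(t+16)² = 257t/[(t+16)(4+t)] gives 16(4+t) = t(t+16), so t² = 16×4 = 64.
t* = √64 = 8 min.

8.0 min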